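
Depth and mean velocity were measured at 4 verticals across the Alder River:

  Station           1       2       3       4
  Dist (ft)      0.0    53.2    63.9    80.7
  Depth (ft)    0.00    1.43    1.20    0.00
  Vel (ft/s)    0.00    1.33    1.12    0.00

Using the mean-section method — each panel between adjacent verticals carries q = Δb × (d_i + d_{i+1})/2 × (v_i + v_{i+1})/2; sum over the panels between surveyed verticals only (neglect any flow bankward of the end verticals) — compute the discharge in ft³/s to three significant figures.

Panel 1-2: Δb = 53.2 ft, d̄ = (0.00+1.43)/2 = 0.715, v̄ = (0.00+1.33)/2 = 0.665 → q = 53.2×0.715×0.665 = 25.30 ft³/s
Panel 2-3: Δb = 10.7 ft, d̄ = (1.43+1.20)/2 = 1.315, v̄ = (1.33+1.12)/2 = 1.225 → q = 10.7×1.315×1.225 = 17.24 ft³/s
Panel 3-4: Δb = 16.8 ft, d̄ = (1.20+0.00)/2 = 0.6, v̄ = (1.12+0.00)/2 = 0.56 → q = 16.8×0.6×0.56 = 5.645 ft³/s
Q = Σ q = 48.18 ft³/s

48.2 ft³/s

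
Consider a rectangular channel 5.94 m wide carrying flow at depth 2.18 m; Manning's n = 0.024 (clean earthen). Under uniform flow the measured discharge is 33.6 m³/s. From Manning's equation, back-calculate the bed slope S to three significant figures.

0.00286

A = b·y = 5.94 × 2.18 = 12.95 m²
P = b + 2y = 5.94 + 2×2.18 = 10.30 m
R = A/P = 12.95/10.30 = 1.257 m
S = (Q·n / (1·A·R^(2/3)))² = (33.6×0.024 / (1×12.95×1.165))² = 0.002858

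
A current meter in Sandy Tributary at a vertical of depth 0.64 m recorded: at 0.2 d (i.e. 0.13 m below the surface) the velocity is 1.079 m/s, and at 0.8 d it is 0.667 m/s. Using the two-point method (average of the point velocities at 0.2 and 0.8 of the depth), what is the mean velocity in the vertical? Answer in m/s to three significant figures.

0.873 m/s

v̄ = (1.079 + 0.667) / 2 = 0.8730 m/s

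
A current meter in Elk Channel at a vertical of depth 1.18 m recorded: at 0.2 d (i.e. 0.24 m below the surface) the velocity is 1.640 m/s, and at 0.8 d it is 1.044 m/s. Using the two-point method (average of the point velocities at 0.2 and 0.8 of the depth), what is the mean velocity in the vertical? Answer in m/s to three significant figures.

1.34 m/s

v̄ = (1.640 + 1.044) / 2 = 1.342 m/s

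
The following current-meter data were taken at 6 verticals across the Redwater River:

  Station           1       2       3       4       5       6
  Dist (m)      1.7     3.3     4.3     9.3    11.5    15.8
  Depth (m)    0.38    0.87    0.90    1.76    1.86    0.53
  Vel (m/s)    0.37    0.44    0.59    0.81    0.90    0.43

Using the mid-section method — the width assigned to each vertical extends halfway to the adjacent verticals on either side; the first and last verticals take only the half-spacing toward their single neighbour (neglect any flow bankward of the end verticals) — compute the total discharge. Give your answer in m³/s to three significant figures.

w_1 = (3.3 − 1.7)/2 = 0.8 m; q_1 = 0.37 × 0.38 × 0.8 = 0.1125 m³/s
w_2 = (4.3 − 1.7)/2 = 1.3 m; q_2 = 0.44 × 0.87 × 1.3 = 0.4976 m³/s
w_3 = (9.3 − 3.3)/2 = 3 m; q_3 = 0.59 × 0.90 × 3 = 1.593 m³/s
w_4 = (11.5 − 4.3)/2 = 3.6 m; q_4 = 0.81 × 1.76 × 3.6 = 5.132 m³/s
w_5 = (15.8 − 9.3)/2 = 3.25 m; q_5 = 0.90 × 1.86 × 3.25 = 5.441 m³/s
w_6 = (15.8 − 11.5)/2 = 2.15 m; q_6 = 0.43 × 0.53 × 2.15 = 0.4900 m³/s
Q = Σ qᵢ = 13.27 m³/s

13.3 m³/s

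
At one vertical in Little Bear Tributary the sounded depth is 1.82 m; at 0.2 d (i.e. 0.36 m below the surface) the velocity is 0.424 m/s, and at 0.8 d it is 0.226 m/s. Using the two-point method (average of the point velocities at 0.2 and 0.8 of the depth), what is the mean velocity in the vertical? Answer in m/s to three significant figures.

0.325 m/s

v̄ = (0.424 + 0.226) / 2 = 0.3250 m/s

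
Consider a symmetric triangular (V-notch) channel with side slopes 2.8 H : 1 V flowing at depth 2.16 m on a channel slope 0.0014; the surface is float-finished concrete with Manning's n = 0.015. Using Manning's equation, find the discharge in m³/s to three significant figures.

33.0 m³/s

A = z·y² = 2.8×2.16² = 13.06 m²
P = 2y√(1+z²) = 2×2.16×√(1+2.8²) = 12.84 m
R = A/P = 13.06/12.84 = 1.017 m
Q = (1/n)·A·R^(2/3)·S^(1/2) = (1/0.015) × 13.06 × 1.017^(2/3) × 0.0014^(1/2) = 32.96 m³/s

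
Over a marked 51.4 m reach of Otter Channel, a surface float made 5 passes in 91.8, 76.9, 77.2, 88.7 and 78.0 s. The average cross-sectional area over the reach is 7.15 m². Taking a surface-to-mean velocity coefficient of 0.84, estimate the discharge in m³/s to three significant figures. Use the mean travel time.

t̄ = (91.8 + 76.9 + 77.2 + 88.7 + 78.0) / 5 = 82.52 s
v_surface = L / t̄ = 51.4 / 82.52 = 0.6229 m/s
v_mean = 0.84 × 0.6229 = 0.5232 m/s
Q = A × v_mean = 7.15 × 0.5232 = 3.741 m³/s

3.74 m³/s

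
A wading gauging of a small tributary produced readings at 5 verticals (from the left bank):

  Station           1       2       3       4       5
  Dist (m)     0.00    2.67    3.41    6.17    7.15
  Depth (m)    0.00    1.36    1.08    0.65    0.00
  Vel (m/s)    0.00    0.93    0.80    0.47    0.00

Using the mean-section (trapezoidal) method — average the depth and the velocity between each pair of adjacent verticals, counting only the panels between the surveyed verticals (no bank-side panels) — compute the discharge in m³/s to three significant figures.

3.22 m³/s

Panel 1-2: Δb = 2.67 m, d̄ = (0.00+1.36)/2 = 0.68, v̄ = (0.00+0.93)/2 = 0.465 → q = 2.67×0.68×0.465 = 0.8443 m³/s
Panel 2-3: Δb = 0.74 m, d̄ = (1.36+1.08)/2 = 1.22, v̄ = (0.93+0.80)/2 = 0.865 → q = 0.74×1.22×0.865 = 0.7809 m³/s
Panel 3-4: Δb = 2.76 m, d̄ = (1.08+0.65)/2 = 0.865, v̄ = (0.80+0.47)/2 = 0.635 → q = 2.76×0.865×0.635 = 1.516 m³/s
Panel 4-5: Δb = 0.98 m, d̄ = (0.65+0.00)/2 = 0.325, v̄ = (0.47+0.00)/2 = 0.235 → q = 0.98×0.325×0.235 = 0.07485 m³/s
Q = Σ q = 3.216 m³/s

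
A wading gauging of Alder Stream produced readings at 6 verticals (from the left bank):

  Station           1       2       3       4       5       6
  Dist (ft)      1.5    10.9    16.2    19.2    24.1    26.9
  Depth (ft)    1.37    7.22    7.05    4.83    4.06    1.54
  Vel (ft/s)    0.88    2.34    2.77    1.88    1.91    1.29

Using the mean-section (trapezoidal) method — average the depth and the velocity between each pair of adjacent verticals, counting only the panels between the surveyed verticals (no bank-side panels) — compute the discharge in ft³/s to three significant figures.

257 ft³/s

Panel 1-2: Δb = 9.4 ft, d̄ = (1.37+7.22)/2 = 4.295, v̄ = (0.88+2.34)/2 = 1.61 → q = 9.4×4.295×1.61 = 65.00 ft³/s
Panel 2-3: Δb = 5.3 ft, d̄ = (7.22+7.05)/2 = 7.135, v̄ = (2.34+2.77)/2 = 2.555 → q = 5.3×7.135×2.555 = 96.62 ft³/s
Panel 3-4: Δb = 3 ft, d̄ = (7.05+4.83)/2 = 5.94, v̄ = (2.77+1.88)/2 = 2.325 → q = 3×5.94×2.325 = 41.43 ft³/s
Panel 4-5: Δb = 4.9 ft, d̄ = (4.83+4.06)/2 = 4.445, v̄ = (1.88+1.91)/2 = 1.895 → q = 4.9×4.445×1.895 = 41.27 ft³/s
Panel 5-6: Δb = 2.8 ft, d̄ = (4.06+1.54)/2 = 2.8, v̄ = (1.91+1.29)/2 = 1.6 → q = 2.8×2.8×1.6 = 12.54 ft³/s
Q = Σ q = 256.9 ft³/s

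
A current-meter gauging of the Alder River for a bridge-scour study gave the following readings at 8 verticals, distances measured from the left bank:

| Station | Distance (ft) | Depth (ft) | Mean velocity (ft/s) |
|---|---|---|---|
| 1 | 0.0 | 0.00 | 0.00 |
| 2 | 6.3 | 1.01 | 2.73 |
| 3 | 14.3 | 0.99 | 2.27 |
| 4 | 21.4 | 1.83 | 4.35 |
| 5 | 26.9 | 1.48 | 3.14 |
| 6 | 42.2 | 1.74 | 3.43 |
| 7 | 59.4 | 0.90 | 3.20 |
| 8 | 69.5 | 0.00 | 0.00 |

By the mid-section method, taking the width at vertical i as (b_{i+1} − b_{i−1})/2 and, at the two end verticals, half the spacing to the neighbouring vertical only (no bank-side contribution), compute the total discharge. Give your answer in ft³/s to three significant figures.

271 ft³/s

w_2 = (14.3 − 0.0)/2 = 7.15 ft; q_2 = 2.73 × 1.01 × 7.15 = 19.71 ft³/s
w_3 = (21.4 − 6.3)/2 = 7.55 ft; q_3 = 2.27 × 0.99 × 7.55 = 16.97 ft³/s
w_4 = (26.9 − 14.3)/2 = 6.3 ft; q_4 = 4.35 × 1.83 × 6.3 = 50.15 ft³/s
w_5 = (42.2 − 21.4)/2 = 10.4 ft; q_5 = 3.14 × 1.48 × 10.4 = 48.33 ft³/s
w_6 = (59.4 − 26.9)/2 = 16.25 ft; q_6 = 3.43 × 1.74 × 16.25 = 96.98 ft³/s
w_7 = (69.5 − 42.2)/2 = 13.65 ft; q_7 = 3.20 × 0.90 × 13.65 = 39.31 ft³/s
Stations 1, 8 contribute zero (depth or velocity is 0).
Q = Σ qᵢ = 271.5 ft³/s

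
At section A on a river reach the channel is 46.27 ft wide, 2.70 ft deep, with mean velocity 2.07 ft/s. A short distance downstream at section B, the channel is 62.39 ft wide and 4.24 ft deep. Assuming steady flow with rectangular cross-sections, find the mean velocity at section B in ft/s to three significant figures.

Q = A₁V₁ = (46.27×2.70) × 2.07 = 258.6 ft³/s
A₂ = 62.39 × 4.24 = 264.5 ft²
V₂ = Q/A₂ = 258.6/264.5 = 0.9776 ft/s

0.978 ft/s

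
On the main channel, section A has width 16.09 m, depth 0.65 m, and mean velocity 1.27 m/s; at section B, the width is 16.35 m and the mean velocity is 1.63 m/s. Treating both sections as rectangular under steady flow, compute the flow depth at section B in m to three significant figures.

Q = A₁V₁ = (16.09×0.65) × 1.27 = 13.28 m³/s
d₂ = Q/(b₂ V₂) = 13.28/(16.35×1.63) = 0.4984 m

0.498 m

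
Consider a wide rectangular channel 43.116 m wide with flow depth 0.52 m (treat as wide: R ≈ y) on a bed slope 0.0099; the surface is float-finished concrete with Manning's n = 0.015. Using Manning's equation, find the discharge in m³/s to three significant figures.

96.2 m³/s

A = b·y = 43.116 × 0.52 = 22.42 m²
Wide channel: R ≈ y = 0.52 m
Q = (1/n)·A·R^(2/3)·S^(1/2) = (1/0.015) × 22.42 × 0.5200^(2/3) × 0.0099^(1/2) = 96.17 m³/s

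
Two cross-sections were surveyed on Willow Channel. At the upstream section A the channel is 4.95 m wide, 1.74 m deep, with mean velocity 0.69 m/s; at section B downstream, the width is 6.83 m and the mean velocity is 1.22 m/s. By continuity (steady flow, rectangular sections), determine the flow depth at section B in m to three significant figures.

0.713 m

Q = A₁V₁ = (4.95×1.74) × 0.69 = 5.943 m³/s
d₂ = Q/(b₂ V₂) = 5.943/(6.83×1.22) = 0.7132 m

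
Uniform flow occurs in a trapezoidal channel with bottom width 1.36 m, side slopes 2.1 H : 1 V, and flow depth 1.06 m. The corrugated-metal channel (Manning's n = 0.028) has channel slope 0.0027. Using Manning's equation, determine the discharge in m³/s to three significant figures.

5.04 m³/s

A = (b + z·y)·y = (1.36 + 2.1×1.06)×1.06 = 3.801 m²
P = b + 2y√(1+z²) = 1.36 + 2×1.06×√(1+2.1²) = 6.291 m
R = A/P = 3.801/6.291 = 0.6042 m
Q = (1/n)·A·R^(2/3)·S^(1/2) = (1/0.028) × 3.801 × 0.6042^(2/3) × 0.0027^(1/2) = 5.042 m³/s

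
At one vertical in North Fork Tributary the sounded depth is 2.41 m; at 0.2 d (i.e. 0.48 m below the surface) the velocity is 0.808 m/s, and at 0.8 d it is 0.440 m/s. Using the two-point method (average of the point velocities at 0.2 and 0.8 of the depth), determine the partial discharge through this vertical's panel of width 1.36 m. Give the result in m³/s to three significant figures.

2.05 m³/s

v̄ = (0.808 + 0.440) / 2 = 0.6240 m/s
q = v̄ × d × w = 0.6240 × 2.41 × 1.36 = 2.045 m³/s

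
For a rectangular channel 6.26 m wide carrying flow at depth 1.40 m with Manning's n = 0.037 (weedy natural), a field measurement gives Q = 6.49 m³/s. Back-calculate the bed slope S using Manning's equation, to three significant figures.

0.000785

A = b·y = 6.26 × 1.40 = 8.764 m²
P = b + 2y = 6.26 + 2×1.40 = 9.060 m
R = A/P = 8.764/9.060 = 0.9673 m
S = (Q·n / (1·A·R^(2/3)))² = (6.49×0.037 / (1×8.764×0.9781))² = 0.0007847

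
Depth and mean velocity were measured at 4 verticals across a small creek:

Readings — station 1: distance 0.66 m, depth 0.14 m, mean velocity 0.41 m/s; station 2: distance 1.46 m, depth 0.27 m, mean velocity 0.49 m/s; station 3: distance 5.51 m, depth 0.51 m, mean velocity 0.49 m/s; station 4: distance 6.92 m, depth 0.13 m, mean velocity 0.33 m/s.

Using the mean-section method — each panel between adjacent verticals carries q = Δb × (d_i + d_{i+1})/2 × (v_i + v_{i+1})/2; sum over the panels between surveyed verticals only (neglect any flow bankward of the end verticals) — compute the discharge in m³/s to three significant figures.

Panel 1-2: Δb = 0.8 m, d̄ = (0.14+0.27)/2 = 0.205, v̄ = (0.41+0.49)/2 = 0.45 → q = 0.8×0.205×0.45 = 0.07380 m³/s
Panel 2-3: Δb = 4.05 m, d̄ = (0.27+0.51)/2 = 0.39, v̄ = (0.49+0.49)/2 = 0.49 → q = 4.05×0.39×0.49 = 0.7740 m³/s
Panel 3-4: Δb = 1.41 m, d̄ = (0.51+0.13)/2 = 0.32, v̄ = (0.49+0.33)/2 = 0.41 → q = 1.41×0.32×0.41 = 0.1850 m³/s
Q = Σ q = 1.033 m³/s

1.03 m³/s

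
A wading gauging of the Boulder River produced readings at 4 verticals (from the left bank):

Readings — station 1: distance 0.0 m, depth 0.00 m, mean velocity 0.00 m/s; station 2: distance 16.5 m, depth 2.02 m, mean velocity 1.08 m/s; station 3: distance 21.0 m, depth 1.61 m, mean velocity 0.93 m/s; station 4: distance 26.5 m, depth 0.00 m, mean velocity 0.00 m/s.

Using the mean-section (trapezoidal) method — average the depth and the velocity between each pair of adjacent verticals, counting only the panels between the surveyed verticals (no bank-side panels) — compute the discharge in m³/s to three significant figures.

Panel 1-2: Δb = 16.5 m, d̄ = (0.00+2.02)/2 = 1.01, v̄ = (0.00+1.08)/2 = 0.54 → q = 16.5×1.01×0.54 = 8.999 m³/s
Panel 2-3: Δb = 4.5 m, d̄ = (2.02+1.61)/2 = 1.815, v̄ = (1.08+0.93)/2 = 1.005 → q = 4.5×1.815×1.005 = 8.208 m³/s
Panel 3-4: Δb = 5.5 m, d̄ = (1.61+0.00)/2 = 0.805, v̄ = (0.93+0.00)/2 = 0.465 → q = 5.5×0.805×0.465 = 2.059 m³/s
Q = Σ q = 19.27 m³/s

19.3 m³/s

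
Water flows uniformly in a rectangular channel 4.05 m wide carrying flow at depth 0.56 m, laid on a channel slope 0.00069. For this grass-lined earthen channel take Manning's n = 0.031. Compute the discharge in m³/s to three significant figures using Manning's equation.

A = b·y = 4.05 × 0.56 = 2.268 m²
P = b + 2y = 4.05 + 2×0.56 = 5.170 m
R = A/P = 2.268/5.170 = 0.4387 m
Q = (1/n)·A·R^(2/3)·S^(1/2) = (1/0.031) × 2.268 × 0.4387^(2/3) × 0.00069^(1/2) = 1.110 m³/s

1.11 m³/s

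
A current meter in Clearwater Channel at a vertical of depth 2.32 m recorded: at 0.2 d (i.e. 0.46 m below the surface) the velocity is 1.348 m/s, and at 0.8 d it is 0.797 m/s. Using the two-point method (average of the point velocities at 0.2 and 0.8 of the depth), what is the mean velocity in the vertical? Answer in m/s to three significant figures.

v̄ = (1.348 + 0.797) / 2 = 1.073 m/s

1.07 m/s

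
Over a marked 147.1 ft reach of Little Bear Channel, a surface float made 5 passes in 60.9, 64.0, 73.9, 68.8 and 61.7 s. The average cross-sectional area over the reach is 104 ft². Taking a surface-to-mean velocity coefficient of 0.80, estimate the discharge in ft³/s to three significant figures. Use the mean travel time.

t̄ = (60.9 + 64.0 + 73.9 + 68.8 + 61.7) / 5 = 65.86 s
v_surface = L / t̄ = 147.1 / 65.86 = 2.234 ft/s
v_mean = 0.80 × 2.234 = 1.787 ft/s
Q = A × v_mean = 104 × 1.787 = 185.8 ft³/s

186 ft³/s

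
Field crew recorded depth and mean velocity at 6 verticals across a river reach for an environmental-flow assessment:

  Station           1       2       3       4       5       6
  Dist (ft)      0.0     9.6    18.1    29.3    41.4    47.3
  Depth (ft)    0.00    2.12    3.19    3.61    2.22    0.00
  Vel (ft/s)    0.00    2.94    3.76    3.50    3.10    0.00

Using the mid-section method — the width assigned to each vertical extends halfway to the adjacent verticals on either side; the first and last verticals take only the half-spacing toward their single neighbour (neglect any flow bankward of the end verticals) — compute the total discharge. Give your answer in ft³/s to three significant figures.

384 ft³/s

w_2 = (18.1 − 0.0)/2 = 9.05 ft; q_2 = 2.94 × 2.12 × 9.05 = 56.41 ft³/s
w_3 = (29.3 − 9.6)/2 = 9.85 ft; q_3 = 3.76 × 3.19 × 9.85 = 118.1 ft³/s
w_4 = (41.4 − 18.1)/2 = 11.65 ft; q_4 = 3.50 × 3.61 × 11.65 = 147.2 ft³/s
w_5 = (47.3 − 29.3)/2 = 9 ft; q_5 = 3.10 × 2.22 × 9 = 61.94 ft³/s
Stations 1, 6 contribute zero (depth or velocity is 0).
Q = Σ qᵢ = 383.7 ft³/s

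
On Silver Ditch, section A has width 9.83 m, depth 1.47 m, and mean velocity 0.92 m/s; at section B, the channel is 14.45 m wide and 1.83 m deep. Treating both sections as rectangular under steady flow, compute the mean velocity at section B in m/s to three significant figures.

0.503 m/s

Q = A₁V₁ = (9.83×1.47) × 0.92 = 13.29 m³/s
A₂ = 14.45 × 1.83 = 26.44 m²
V₂ = Q/A₂ = 13.29/26.44 = 0.5027 m/s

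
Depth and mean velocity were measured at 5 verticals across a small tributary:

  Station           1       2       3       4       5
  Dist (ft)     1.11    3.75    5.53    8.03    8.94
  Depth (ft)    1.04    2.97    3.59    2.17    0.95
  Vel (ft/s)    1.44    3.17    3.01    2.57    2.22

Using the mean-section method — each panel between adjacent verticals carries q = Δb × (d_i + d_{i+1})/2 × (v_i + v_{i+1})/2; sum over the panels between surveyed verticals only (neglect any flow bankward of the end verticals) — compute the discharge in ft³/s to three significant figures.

Panel 1-2: Δb = 2.64 ft, d̄ = (1.04+2.97)/2 = 2.005, v̄ = (1.44+3.17)/2 = 2.305 → q = 2.64×2.005×2.305 = 12.20 ft³/s
Panel 2-3: Δb = 1.78 ft, d̄ = (2.97+3.59)/2 = 3.28, v̄ = (3.17+3.01)/2 = 3.09 → q = 1.78×3.28×3.09 = 18.04 ft³/s
Panel 3-4: Δb = 2.5 ft, d̄ = (3.59+2.17)/2 = 2.88, v̄ = (3.01+2.57)/2 = 2.79 → q = 2.5×2.88×2.79 = 20.09 ft³/s
Panel 4-5: Δb = 0.91 ft, d̄ = (2.17+0.95)/2 = 1.56, v̄ = (2.57+2.22)/2 = 2.395 → q = 0.91×1.56×2.395 = 3.400 ft³/s
Q = Σ q = 53.73 ft³/s

53.7 ft³/s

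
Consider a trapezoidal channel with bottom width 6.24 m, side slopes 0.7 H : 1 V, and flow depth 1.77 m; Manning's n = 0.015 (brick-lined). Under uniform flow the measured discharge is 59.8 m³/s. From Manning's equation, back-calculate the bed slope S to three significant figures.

0.00340

A = (b + z·y)·y = (6.24 + 0.7×1.77)×1.77 = 13.24 m²
P = b + 2y√(1+z²) = 6.24 + 2×1.77×√(1+0.7²) = 10.56 m
R = A/P = 13.24/10.56 = 1.253 m
S = (Q·n / (1·A·R^(2/3)))² = (59.8×0.015 / (1×13.24×1.163))² = 0.003397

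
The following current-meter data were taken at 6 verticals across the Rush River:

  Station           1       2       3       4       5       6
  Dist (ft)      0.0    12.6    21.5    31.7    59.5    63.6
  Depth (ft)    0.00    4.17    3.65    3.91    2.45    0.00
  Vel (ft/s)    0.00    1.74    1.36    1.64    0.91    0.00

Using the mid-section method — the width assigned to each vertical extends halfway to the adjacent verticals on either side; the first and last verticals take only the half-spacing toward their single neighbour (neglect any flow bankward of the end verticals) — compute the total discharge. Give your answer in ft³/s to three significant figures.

w_2 = (21.5 − 0.0)/2 = 10.75 ft; q_2 = 1.74 × 4.17 × 10.75 = 78.00 ft³/s
w_3 = (31.7 − 12.6)/2 = 9.55 ft; q_3 = 1.36 × 3.65 × 9.55 = 47.41 ft³/s
w_4 = (59.5 − 21.5)/2 = 19 ft; q_4 = 1.64 × 3.91 × 19 = 121.8 ft³/s
w_5 = (63.6 − 31.7)/2 = 15.95 ft; q_5 = 0.91 × 2.45 × 15.95 = 35.56 ft³/s
Stations 1, 6 contribute zero (depth or velocity is 0).
Q = Σ qᵢ = 282.8 ft³/s

283 ft³/s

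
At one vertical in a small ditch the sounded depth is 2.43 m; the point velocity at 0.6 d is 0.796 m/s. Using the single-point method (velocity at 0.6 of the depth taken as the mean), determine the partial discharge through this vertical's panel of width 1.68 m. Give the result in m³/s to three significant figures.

v̄ = v₀.₆ = 0.796 m/s
q = v̄ × d × w = 0.7960 × 2.43 × 1.68 = 3.250 m³/s

3.25 m³/s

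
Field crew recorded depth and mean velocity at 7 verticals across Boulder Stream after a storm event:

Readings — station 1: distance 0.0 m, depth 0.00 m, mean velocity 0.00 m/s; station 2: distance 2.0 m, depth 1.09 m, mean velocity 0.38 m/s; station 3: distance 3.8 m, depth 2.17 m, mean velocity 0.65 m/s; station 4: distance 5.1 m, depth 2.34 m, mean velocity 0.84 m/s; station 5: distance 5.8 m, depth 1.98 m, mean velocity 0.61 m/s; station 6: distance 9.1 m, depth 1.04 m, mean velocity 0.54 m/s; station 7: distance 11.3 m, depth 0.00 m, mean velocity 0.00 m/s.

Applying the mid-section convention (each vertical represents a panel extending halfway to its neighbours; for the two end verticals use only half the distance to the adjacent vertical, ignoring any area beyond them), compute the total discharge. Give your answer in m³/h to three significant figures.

w_2 = (3.8 − 0.0)/2 = 1.9 m; q_2 = 0.38 × 1.09 × 1.9 = 0.7870 m³/s
w_3 = (5.1 − 2.0)/2 = 1.55 m; q_3 = 0.65 × 2.17 × 1.55 = 2.186 m³/s
w_4 = (5.8 − 3.8)/2 = 1 m; q_4 = 0.84 × 2.34 × 1 = 1.966 m³/s
w_5 = (9.1 − 5.1)/2 = 2 m; q_5 = 0.61 × 1.98 × 2 = 2.416 m³/s
w_6 = (11.3 − 5.8)/2 = 2.75 m; q_6 = 0.54 × 1.04 × 2.75 = 1.544 m³/s
Stations 1, 7 contribute zero (depth or velocity is 0).
Q = Σ qᵢ = 8.899 m³/s
= 8.899 × 3600 = 32040 m³/h

32000 m³/h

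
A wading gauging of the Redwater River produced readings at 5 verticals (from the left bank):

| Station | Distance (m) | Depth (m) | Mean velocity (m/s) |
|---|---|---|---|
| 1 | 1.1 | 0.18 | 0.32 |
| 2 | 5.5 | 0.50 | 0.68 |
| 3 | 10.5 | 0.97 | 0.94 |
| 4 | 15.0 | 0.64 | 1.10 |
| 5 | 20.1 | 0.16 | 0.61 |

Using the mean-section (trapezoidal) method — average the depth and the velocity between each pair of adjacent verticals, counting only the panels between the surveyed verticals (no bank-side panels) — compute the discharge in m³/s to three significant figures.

9.16 m³/s

Panel 1-2: Δb = 4.4 m, d̄ = (0.18+0.50)/2 = 0.34, v̄ = (0.32+0.68)/2 = 0.5 → q = 4.4×0.34×0.5 = 0.7480 m³/s
Panel 2-3: Δb = 5 m, d̄ = (0.50+0.97)/2 = 0.735, v̄ = (0.68+0.94)/2 = 0.81 → q = 5×0.735×0.81 = 2.977 m³/s
Panel 3-4: Δb = 4.5 m, d̄ = (0.97+0.64)/2 = 0.805, v̄ = (0.94+1.10)/2 = 1.02 → q = 4.5×0.805×1.02 = 3.695 m³/s
Panel 4-5: Δb = 5.1 m, d̄ = (0.64+0.16)/2 = 0.4, v̄ = (1.10+0.61)/2 = 0.855 → q = 5.1×0.4×0.855 = 1.744 m³/s
Q = Σ q = 9.164 m³/s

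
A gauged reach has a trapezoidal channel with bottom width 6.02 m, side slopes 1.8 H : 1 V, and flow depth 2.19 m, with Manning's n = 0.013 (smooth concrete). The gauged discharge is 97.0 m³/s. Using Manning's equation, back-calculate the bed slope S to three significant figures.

0.00203

A = (b + z·y)·y = (6.02 + 1.8×2.19)×2.19 = 21.82 m²
P = b + 2y√(1+z²) = 6.02 + 2×2.19×√(1+1.8²) = 15.04 m
R = A/P = 21.82/15.04 = 1.451 m
S = (Q·n / (1·A·R^(2/3)))² = (97.0×0.013 / (1×21.82×1.281))² = 0.002034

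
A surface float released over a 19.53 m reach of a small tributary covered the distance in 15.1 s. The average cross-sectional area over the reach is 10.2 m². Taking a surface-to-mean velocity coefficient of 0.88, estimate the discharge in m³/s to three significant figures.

v_surface = L / t̄ = 19.53 / 15.1 = 1.293 m/s
v_mean = 0.88 × 1.293 = 1.138 m/s
Q = A × v_mean = 10.2 × 1.138 = 11.61 m³/s

11.6 m³/s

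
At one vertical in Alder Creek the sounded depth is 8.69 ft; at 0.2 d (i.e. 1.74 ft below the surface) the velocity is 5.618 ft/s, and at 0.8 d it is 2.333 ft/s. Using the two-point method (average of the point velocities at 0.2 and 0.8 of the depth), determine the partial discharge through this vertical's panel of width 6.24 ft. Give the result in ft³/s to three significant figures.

v̄ = (5.618 + 2.333) / 2 = 3.976 ft/s
q = v̄ × d × w = 3.976 × 8.69 × 6.24 = 215.6 ft³/s

216 ft³/s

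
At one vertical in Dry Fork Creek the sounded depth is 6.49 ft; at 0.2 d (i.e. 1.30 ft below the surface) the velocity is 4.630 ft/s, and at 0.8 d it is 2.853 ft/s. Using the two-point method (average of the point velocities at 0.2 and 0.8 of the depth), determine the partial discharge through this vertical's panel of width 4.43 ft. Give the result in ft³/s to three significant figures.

108 ft³/s

v̄ = (4.630 + 2.853) / 2 = 3.742 ft/s
q = v̄ × d × w = 3.742 × 6.49 × 4.43 = 107.6 ft³/s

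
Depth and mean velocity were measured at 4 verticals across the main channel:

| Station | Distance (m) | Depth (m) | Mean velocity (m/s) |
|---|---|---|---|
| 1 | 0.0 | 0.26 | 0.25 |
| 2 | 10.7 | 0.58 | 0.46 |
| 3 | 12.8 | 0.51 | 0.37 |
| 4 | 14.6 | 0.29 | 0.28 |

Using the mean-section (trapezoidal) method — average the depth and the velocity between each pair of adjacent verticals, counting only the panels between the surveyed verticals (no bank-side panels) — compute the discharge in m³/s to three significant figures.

2.30 m³/s

Panel 1-2: Δb = 10.7 m, d̄ = (0.26+0.58)/2 = 0.42, v̄ = (0.25+0.46)/2 = 0.355 → q = 10.7×0.42×0.355 = 1.595 m³/s
Panel 2-3: Δb = 2.1 m, d̄ = (0.58+0.51)/2 = 0.545, v̄ = (0.46+0.37)/2 = 0.415 → q = 2.1×0.545×0.415 = 0.4750 m³/s
Panel 3-4: Δb = 1.8 m, d̄ = (0.51+0.29)/2 = 0.4, v̄ = (0.37+0.28)/2 = 0.325 → q = 1.8×0.4×0.325 = 0.2340 m³/s
Q = Σ q = 2.304 m³/s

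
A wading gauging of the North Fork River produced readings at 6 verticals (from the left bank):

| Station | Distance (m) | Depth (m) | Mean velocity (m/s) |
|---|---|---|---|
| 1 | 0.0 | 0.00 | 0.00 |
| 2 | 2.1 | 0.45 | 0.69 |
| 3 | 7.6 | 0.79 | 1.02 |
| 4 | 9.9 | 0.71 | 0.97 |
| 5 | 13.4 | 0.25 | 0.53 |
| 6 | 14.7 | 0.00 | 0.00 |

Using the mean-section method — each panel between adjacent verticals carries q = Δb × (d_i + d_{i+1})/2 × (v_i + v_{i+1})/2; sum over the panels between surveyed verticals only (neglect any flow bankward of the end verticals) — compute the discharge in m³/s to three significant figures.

Panel 1-2: Δb = 2.1 m, d̄ = (0.00+0.45)/2 = 0.225, v̄ = (0.00+0.69)/2 = 0.345 → q = 2.1×0.225×0.345 = 0.1630 m³/s
Panel 2-3: Δb = 5.5 m, d̄ = (0.45+0.79)/2 = 0.62, v̄ = (0.69+1.02)/2 = 0.855 → q = 5.5×0.62×0.855 = 2.916 m³/s
Panel 3-4: Δb = 2.3 m, d̄ = (0.79+0.71)/2 = 0.75, v̄ = (1.02+0.97)/2 = 0.995 → q = 2.3×0.75×0.995 = 1.716 m³/s
Panel 4-5: Δb = 3.5 m, d̄ = (0.71+0.25)/2 = 0.48, v̄ = (0.97+0.53)/2 = 0.75 → q = 3.5×0.48×0.75 = 1.260 m³/s
Panel 5-6: Δb = 1.3 m, d̄ = (0.25+0.00)/2 = 0.125, v̄ = (0.53+0.00)/2 = 0.265 → q = 1.3×0.125×0.265 = 0.04306 m³/s
Q = Σ q = 6.098 m³/s

6.10 m³/s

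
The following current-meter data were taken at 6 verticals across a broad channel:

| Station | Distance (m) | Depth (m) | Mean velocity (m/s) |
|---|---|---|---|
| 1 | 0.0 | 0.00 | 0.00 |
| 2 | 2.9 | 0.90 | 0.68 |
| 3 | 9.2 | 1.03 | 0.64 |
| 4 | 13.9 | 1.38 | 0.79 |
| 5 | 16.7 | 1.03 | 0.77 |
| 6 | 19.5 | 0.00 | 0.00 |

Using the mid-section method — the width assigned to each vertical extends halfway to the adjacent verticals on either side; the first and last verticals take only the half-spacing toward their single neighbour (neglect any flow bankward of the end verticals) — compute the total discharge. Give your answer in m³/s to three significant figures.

w_2 = (9.2 − 0.0)/2 = 4.6 m; q_2 = 0.68 × 0.90 × 4.6 = 2.815 m³/s
w_3 = (13.9 − 2.9)/2 = 5.5 m; q_3 = 0.64 × 1.03 × 5.5 = 3.626 m³/s
w_4 = (16.7 − 9.2)/2 = 3.75 m; q_4 = 0.79 × 1.38 × 3.75 = 4.088 m³/s
w_5 = (19.5 − 13.9)/2 = 2.8 m; q_5 = 0.77 × 1.03 × 2.8 = 2.221 m³/s
Stations 1, 6 contribute zero (depth or velocity is 0).
Q = Σ qᵢ = 12.75 m³/s

12.7 m³/s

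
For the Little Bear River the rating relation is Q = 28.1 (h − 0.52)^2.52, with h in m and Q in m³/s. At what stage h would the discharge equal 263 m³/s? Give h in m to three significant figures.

2.95 m

h − h₀ = (Q/C)^(1/b) = (263/28.1)^(1/2.52) = 2.429 m
h = 0.52 + 2.429 = 2.949 m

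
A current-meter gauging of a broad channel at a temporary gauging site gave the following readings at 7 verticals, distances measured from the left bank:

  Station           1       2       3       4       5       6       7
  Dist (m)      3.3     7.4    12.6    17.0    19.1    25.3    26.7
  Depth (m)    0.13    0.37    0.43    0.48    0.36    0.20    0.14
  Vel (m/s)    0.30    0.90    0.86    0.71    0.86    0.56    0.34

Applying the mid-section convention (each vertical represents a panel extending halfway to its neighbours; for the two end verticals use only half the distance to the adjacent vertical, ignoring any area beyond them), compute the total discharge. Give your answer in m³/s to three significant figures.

w_1 = (7.4 − 3.3)/2 = 2.05 m; q_1 = 0.30 × 0.13 × 2.05 = 0.07995 m³/s
w_2 = (12.6 − 3.3)/2 = 4.65 m; q_2 = 0.90 × 0.37 × 4.65 = 1.548 m³/s
w_3 = (17.0 − 7.4)/2 = 4.8 m; q_3 = 0.86 × 0.43 × 4.8 = 1.775 m³/s
w_4 = (19.1 − 12.6)/2 = 3.25 m; q_4 = 0.71 × 0.48 × 3.25 = 1.108 m³/s
w_5 = (25.3 − 17.0)/2 = 4.15 m; q_5 = 0.86 × 0.36 × 4.15 = 1.285 m³/s
w_6 = (26.7 − 19.1)/2 = 3.8 m; q_6 = 0.56 × 0.20 × 3.8 = 0.4256 m³/s
w_7 = (26.7 − 25.3)/2 = 0.7 m; q_7 = 0.34 × 0.14 × 0.7 = 0.03332 m³/s
Q = Σ qᵢ = 6.255 m³/s

6.25 m³/s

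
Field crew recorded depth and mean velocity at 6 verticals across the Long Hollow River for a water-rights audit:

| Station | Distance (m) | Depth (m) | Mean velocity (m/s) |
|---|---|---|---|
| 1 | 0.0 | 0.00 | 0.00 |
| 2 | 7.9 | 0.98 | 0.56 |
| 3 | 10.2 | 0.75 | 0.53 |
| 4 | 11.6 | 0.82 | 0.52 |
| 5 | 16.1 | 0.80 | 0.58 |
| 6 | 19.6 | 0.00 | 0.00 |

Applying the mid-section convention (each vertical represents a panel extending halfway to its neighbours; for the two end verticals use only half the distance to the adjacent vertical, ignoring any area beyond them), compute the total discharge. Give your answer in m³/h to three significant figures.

23900 m³/h

w_2 = (10.2 − 0.0)/2 = 5.1 m; q_2 = 0.56 × 0.98 × 5.1 = 2.799 m³/s
w_3 = (11.6 − 7.9)/2 = 1.85 m; q_3 = 0.53 × 0.75 × 1.85 = 0.7354 m³/s
w_4 = (16.1 − 10.2)/2 = 2.95 m; q_4 = 0.52 × 0.82 × 2.95 = 1.258 m³/s
w_5 = (19.6 − 11.6)/2 = 4 m; q_5 = 0.58 × 0.80 × 4 = 1.856 m³/s
Stations 1, 6 contribute zero (depth or velocity is 0).
Q = Σ qᵢ = 6.648 m³/s
= 6.648 × 3600 = 23930 m³/h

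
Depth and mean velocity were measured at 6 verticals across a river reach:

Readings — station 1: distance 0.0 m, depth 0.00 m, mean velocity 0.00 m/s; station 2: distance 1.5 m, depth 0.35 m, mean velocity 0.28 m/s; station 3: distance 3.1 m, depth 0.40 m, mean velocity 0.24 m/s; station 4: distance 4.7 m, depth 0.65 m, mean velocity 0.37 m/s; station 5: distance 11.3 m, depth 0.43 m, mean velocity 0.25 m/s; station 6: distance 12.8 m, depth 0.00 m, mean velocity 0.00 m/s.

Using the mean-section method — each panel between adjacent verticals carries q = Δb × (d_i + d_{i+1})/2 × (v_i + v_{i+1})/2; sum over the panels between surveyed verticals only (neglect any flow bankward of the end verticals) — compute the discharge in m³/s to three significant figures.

1.59 m³/s

Panel 1-2: Δb = 1.5 m, d̄ = (0.00+0.35)/2 = 0.175, v̄ = (0.00+0.28)/2 = 0.14 → q = 1.5×0.175×0.14 = 0.03675 m³/s
Panel 2-3: Δb = 1.6 m, d̄ = (0.35+0.40)/2 = 0.375, v̄ = (0.28+0.24)/2 = 0.26 → q = 1.6×0.375×0.26 = 0.1560 m³/s
Panel 3-4: Δb = 1.6 m, d̄ = (0.40+0.65)/2 = 0.525, v̄ = (0.24+0.37)/2 = 0.305 → q = 1.6×0.525×0.305 = 0.2562 m³/s
Panel 4-5: Δb = 6.6 m, d̄ = (0.65+0.43)/2 = 0.54, v̄ = (0.37+0.25)/2 = 0.31 → q = 6.6×0.54×0.31 = 1.105 m³/s
Panel 5-6: Δb = 1.5 m, d̄ = (0.43+0.00)/2 = 0.215, v̄ = (0.25+0.00)/2 = 0.125 → q = 1.5×0.215×0.125 = 0.04031 m³/s
Q = Σ q = 1.594 m³/s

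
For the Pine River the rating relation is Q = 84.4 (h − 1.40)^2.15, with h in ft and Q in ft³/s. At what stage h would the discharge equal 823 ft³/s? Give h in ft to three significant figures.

h − h₀ = (Q/C)^(1/b) = (823/84.4)^(1/2.15) = 2.884 ft
h = 1.40 + 2.884 = 4.284 ft

4.28 ft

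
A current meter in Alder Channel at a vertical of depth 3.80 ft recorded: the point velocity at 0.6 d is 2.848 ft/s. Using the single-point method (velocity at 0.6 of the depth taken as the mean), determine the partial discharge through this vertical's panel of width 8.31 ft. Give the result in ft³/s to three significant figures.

v̄ = v₀.₆ = 2.848 ft/s
q = v̄ × d × w = 2.848 × 3.80 × 8.31 = 89.93 ft³/s

89.9 ft³/s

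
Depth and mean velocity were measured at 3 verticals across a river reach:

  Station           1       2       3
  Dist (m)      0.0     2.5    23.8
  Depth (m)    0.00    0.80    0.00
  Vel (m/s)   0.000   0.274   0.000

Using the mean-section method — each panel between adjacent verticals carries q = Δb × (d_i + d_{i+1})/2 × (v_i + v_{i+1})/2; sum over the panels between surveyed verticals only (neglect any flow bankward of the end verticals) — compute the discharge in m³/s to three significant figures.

1.30 m³/s

Panel 1-2: Δb = 2.5 m, d̄ = (0.00+0.80)/2 = 0.4, v̄ = (0.000+0.274)/2 = 0.137 → q = 2.5×0.4×0.137 = 0.1370 m³/s
Panel 2-3: Δb = 21.3 m, d̄ = (0.80+0.00)/2 = 0.4, v̄ = (0.274+0.000)/2 = 0.137 → q = 21.3×0.4×0.137 = 1.167 m³/s
Q = Σ q = 1.304 m³/s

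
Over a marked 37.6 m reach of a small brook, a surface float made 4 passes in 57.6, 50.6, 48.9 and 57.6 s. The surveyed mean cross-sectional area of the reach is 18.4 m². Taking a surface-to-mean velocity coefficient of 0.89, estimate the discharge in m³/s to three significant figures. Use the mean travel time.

11.5 m³/s

t̄ = (57.6 + 50.6 + 48.9 + 57.6) / 4 = 53.675 s
v_surface = L / t̄ = 37.6 / 53.675 = 0.7005 m/s
v_mean = 0.89 × 0.7005 = 0.6235 m/s
Q = A × v_mean = 18.4 × 0.6235 = 11.47 m³/s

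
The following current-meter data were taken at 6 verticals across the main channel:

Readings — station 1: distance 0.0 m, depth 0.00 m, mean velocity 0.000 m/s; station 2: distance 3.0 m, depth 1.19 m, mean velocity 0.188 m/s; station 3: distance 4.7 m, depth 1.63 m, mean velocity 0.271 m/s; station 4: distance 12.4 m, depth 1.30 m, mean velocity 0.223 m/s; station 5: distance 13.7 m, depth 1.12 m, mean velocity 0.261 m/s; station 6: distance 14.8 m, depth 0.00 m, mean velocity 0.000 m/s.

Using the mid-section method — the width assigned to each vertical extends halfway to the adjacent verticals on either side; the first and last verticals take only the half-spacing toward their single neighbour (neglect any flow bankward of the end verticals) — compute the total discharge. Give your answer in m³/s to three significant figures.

w_2 = (4.7 − 0.0)/2 = 2.35 m; q_2 = 0.188 × 1.19 × 2.35 = 0.5257 m³/s
w_3 = (12.4 − 3.0)/2 = 4.7 m; q_3 = 0.271 × 1.63 × 4.7 = 2.076 m³/s
w_4 = (13.7 − 4.7)/2 = 4.5 m; q_4 = 0.223 × 1.30 × 4.5 = 1.305 m³/s
w_5 = (14.8 − 12.4)/2 = 1.2 m; q_5 = 0.261 × 1.12 × 1.2 = 0.3508 m³/s
Stations 1, 6 contribute zero (depth or velocity is 0).
Q = Σ qᵢ = 4.257 m³/s

4.26 m³/s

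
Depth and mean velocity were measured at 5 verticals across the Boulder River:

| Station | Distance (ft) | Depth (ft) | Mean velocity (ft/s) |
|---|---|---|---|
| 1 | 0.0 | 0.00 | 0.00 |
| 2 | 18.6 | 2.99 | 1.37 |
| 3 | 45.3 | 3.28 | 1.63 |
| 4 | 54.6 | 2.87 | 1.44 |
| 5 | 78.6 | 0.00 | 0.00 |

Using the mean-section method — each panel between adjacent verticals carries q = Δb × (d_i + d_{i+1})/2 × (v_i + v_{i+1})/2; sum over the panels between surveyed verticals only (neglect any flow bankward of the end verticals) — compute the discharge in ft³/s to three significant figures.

213 ft³/s

Panel 1-2: Δb = 18.6 ft, d̄ = (0.00+2.99)/2 = 1.495, v̄ = (0.00+1.37)/2 = 0.685 → q = 18.6×1.495×0.685 = 19.05 ft³/s
Panel 2-3: Δb = 26.7 ft, d̄ = (2.99+3.28)/2 = 3.135, v̄ = (1.37+1.63)/2 = 1.5 → q = 26.7×3.135×1.5 = 125.6 ft³/s
Panel 3-4: Δb = 9.3 ft, d̄ = (3.28+2.87)/2 = 3.075, v̄ = (1.63+1.44)/2 = 1.535 → q = 9.3×3.075×1.535 = 43.90 ft³/s
Panel 4-5: Δb = 24 ft, d̄ = (2.87+0.00)/2 = 1.435, v̄ = (1.44+0.00)/2 = 0.72 → q = 24×1.435×0.72 = 24.80 ft³/s
Q = Σ q = 213.3 ft³/s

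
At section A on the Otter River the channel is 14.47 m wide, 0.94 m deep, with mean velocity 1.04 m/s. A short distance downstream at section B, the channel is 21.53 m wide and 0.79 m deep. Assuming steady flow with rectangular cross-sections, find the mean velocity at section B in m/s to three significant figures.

0.832 m/s

Q = A₁V₁ = (14.47×0.94) × 1.04 = 14.15 m³/s
A₂ = 21.53 × 0.79 = 17.01 m²
V₂ = Q/A₂ = 14.15/17.01 = 0.8317 m/s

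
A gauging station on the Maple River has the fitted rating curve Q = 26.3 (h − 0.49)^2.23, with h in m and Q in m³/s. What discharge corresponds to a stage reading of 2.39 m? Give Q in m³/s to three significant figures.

Q = 26.3 × (2.39 − 0.49)^2.23 = 26.3 × 1.9^2.23 = 110.0 m³/s

110 m³/s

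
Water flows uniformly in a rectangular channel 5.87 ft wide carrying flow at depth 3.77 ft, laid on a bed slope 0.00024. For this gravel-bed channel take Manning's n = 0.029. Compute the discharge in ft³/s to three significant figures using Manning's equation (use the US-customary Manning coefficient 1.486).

24.5 ft³/s

A = b·y = 5.87 × 3.77 = 22.13 ft²
P = b + 2y = 5.87 + 2×3.77 = 13.41 ft
R = A/P = 22.13/13.41 = 1.650 ft
Q = (1.486/n)·A·R^(2/3)·S^(1/2) = (1.486/0.029) × 22.13 × 1.650^(2/3) × 0.00024^(1/2) = 24.53 ft³/s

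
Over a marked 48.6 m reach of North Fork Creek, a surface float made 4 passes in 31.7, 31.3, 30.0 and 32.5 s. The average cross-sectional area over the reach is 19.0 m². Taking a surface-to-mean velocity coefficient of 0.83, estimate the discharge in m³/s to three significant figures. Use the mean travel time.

24.4 m³/s

t̄ = (31.7 + 31.3 + 30.0 + 32.5) / 4 = 31.375 s
v_surface = L / t̄ = 48.6 / 31.375 = 1.549 m/s
v_mean = 0.83 × 1.549 = 1.286 m/s
Q = A × v_mean = 19.0 × 1.286 = 24.43 m³/s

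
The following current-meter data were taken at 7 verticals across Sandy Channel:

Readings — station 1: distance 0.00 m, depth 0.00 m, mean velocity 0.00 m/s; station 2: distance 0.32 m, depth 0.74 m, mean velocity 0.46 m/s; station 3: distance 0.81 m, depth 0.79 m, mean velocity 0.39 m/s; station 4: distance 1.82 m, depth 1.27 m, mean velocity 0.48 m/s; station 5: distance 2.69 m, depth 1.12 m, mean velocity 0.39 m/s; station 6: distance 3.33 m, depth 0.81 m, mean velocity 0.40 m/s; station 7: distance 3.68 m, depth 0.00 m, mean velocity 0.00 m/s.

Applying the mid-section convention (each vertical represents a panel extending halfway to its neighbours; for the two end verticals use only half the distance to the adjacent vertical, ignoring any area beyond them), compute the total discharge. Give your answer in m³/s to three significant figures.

w_2 = (0.81 − 0.00)/2 = 0.405 m; q_2 = 0.46 × 0.74 × 0.405 = 0.1379 m³/s
w_3 = (1.82 − 0.32)/2 = 0.75 m; q_3 = 0.39 × 0.79 × 0.75 = 0.2311 m³/s
w_4 = (2.69 − 0.81)/2 = 0.94 m; q_4 = 0.48 × 1.27 × 0.94 = 0.5730 m³/s
w_5 = (3.33 − 1.82)/2 = 0.755 m; q_5 = 0.39 × 1.12 × 0.755 = 0.3298 m³/s
w_6 = (3.68 − 2.69)/2 = 0.495 m; q_6 = 0.40 × 0.81 × 0.495 = 0.1604 m³/s
Stations 1, 7 contribute zero (depth or velocity is 0).
Q = Σ qᵢ = 1.432 m³/s

1.43 m³/s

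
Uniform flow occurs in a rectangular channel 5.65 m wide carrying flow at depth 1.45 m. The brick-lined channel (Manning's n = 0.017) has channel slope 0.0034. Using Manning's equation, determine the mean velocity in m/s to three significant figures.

A = b·y = 5.65 × 1.45 = 8.193 m²
P = b + 2y = 5.65 + 2×1.45 = 8.550 m
R = A/P = 8.193/8.550 = 0.9582 m
Q = (1/n)·A·R^(2/3)·S^(1/2) = (1/0.017) × 8.193 × 0.9582^(2/3) × 0.0034^(1/2) = 27.31 m³/s
V = Q/A = 27.31/8.193 = 3.334 m/s

3.33 m/s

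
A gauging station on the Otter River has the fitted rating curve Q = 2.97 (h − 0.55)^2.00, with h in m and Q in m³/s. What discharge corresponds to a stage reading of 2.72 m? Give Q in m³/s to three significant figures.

14.0 m³/s

Q = 2.97 × (2.72 − 0.55)^2.00 = 2.97 × 2.17^2.00 = 13.99 m³/s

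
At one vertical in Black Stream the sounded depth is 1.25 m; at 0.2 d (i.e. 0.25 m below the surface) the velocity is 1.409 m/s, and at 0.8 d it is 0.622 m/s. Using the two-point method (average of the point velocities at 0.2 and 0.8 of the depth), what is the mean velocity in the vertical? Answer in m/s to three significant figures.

1.02 m/s

v̄ = (1.409 + 0.622) / 2 = 1.016 m/s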